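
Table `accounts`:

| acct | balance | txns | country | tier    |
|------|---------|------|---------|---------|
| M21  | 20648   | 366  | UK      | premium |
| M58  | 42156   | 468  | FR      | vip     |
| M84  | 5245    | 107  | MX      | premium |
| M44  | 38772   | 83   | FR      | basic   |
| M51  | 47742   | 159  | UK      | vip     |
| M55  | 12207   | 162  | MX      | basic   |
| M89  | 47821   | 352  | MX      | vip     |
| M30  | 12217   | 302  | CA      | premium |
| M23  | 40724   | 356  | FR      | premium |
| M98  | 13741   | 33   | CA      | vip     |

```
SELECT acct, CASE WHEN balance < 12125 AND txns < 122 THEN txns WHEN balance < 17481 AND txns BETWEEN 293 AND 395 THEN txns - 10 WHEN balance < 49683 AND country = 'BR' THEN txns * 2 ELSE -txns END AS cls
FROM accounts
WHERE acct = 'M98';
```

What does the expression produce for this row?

-33

acct = M98: balance=13741, txns=33, country=CA, tier=vip.
balance < 12125 AND txns < 122 → false
balance < 17481 AND txns BETWEEN 293 AND 395 → false
balance < 49683 AND country = 'BR' → false
No prior WHEN matched → ELSE → -33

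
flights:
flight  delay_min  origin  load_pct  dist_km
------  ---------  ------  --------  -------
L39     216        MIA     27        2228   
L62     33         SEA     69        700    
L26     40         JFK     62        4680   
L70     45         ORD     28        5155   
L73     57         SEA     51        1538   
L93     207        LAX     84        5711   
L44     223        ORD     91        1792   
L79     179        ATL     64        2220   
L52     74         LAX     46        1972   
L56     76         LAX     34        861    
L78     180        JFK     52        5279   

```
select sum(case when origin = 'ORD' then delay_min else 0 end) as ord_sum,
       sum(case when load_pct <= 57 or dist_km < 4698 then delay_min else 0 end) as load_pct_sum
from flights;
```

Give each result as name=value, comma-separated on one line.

[ord_sum: origin = 'ORD']
flight=L39: ✗
flight=L62: ✗
flight=L26: ✗
flight=L70: ✓ → 45
flight=L73: ✗
flight=L93: ✗
flight=L44: ✓ → 223
flight=L79: ✗
flight=L52: ✗
flight=L56: ✗
flight=L78: ✗
ord_sum = 45 + 223 = 268
—
[load_pct_sum: load_pct <= 57 or dist_km < 4698]
flight=L39: ✓ → 216
flight=L62: ✓ → 33
flight=L26: ✓ → 40
flight=L70: ✓ → 45
flight=L73: ✓ → 57
flight=L93: ✗
flight=L44: ✓ → 223
flight=L79: ✓ → 179
flight=L52: ✓ → 74
flight=L56: ✓ → 76
flight=L78: ✓ → 180
load_pct_sum = 216 + 33 + 40 + 45 + 57 + 223 + 179 + 74 + 76 + 180 = 1123

ord_sum=268, load_pct_sum=1123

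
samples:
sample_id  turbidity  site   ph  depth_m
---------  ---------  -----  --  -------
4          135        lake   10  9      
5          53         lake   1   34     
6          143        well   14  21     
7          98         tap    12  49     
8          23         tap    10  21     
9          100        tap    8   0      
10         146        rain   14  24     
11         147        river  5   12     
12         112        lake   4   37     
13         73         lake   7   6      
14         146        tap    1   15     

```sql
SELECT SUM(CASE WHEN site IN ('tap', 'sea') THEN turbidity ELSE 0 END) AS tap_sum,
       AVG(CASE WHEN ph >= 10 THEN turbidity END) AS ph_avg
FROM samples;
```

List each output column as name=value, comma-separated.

[tap_sum: site IN ('tap', 'sea')]
sample_id=4: ✗
sample_id=5: ✗
sample_id=6: ✗
sample_id=7: ✓ → 98
sample_id=8: ✓ → 23
sample_id=9: ✓ → 100
sample_id=10: ✗
sample_id=11: ✗
sample_id=12: ✗
sample_id=13: ✗
sample_id=14: ✓ → 146
tap_sum = 98 + 23 + 100 + 146 = 367
—
[ph_avg: ph >= 10]
sample_id=4: ✓ → 135
sample_id=5: ✗
sample_id=6: ✓ → 143
sample_id=7: ✓ → 98
sample_id=8: ✓ → 23
sample_id=9: ✗
sample_id=10: ✓ → 146
sample_id=11: ✗
sample_id=12: ✗
sample_id=13: ✗
sample_id=14: ✗
ph_avg = (135 + 143 + 98 + 23 + 146) / 5 = 109

tap_sum=367, ph_avg=109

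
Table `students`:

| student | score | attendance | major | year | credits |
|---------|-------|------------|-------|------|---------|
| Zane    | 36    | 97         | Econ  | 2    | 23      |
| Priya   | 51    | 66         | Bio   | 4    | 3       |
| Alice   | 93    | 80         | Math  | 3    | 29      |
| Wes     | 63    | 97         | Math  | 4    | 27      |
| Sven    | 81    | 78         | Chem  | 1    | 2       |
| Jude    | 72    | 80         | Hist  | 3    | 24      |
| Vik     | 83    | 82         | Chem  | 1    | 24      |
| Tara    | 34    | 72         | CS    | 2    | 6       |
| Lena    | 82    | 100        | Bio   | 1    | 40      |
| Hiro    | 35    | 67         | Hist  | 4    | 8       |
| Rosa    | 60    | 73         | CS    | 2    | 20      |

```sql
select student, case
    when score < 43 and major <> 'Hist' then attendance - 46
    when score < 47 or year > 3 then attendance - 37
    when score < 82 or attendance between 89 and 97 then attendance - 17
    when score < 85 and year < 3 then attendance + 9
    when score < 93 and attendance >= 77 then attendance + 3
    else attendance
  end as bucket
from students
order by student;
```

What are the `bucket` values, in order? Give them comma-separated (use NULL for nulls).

student=Alice: ELSE → 80
student=Hiro: score < 47 or year > 3 → 30
student=Jude: score < 82 or attendance between 89 and 97 → 63
student=Lena: score < 85 and year < 3 → 109
student=Priya: score < 47 or year > 3 → 29
student=Rosa: score < 82 or attendance between 89 and 97 → 56
student=Sven: score < 82 or attendance between 89 and 97 → 61
student=Tara: score < 43 and major <> 'Hist' → 26
student=Vik: score < 85 and year < 3 → 91
student=Wes: score < 47 or year > 3 → 60
student=Zane: score < 43 and major <> 'Hist' → 51

80, 30, 63, 109, 29, 56, 61, 26, 91, 60, 51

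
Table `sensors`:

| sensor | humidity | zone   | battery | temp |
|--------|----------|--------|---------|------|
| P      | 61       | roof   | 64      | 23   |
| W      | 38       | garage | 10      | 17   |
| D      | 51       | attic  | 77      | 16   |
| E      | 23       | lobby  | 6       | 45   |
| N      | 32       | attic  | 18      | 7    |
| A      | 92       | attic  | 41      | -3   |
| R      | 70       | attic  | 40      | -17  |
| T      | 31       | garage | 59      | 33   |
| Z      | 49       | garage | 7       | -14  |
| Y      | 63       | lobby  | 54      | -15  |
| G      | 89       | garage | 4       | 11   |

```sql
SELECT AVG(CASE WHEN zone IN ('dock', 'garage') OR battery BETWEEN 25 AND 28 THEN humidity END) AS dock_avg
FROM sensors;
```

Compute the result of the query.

sensor=P: ✗
sensor=W: ✓ → 38
sensor=D: ✗
sensor=E: ✗
sensor=N: ✗
sensor=A: ✗
sensor=R: ✗
sensor=T: ✓ → 31
sensor=Z: ✓ → 49
sensor=Y: ✗
sensor=G: ✓ → 89
dock_avg = (38 + 31 + 49 + 89) / 4 = 51.75

51.75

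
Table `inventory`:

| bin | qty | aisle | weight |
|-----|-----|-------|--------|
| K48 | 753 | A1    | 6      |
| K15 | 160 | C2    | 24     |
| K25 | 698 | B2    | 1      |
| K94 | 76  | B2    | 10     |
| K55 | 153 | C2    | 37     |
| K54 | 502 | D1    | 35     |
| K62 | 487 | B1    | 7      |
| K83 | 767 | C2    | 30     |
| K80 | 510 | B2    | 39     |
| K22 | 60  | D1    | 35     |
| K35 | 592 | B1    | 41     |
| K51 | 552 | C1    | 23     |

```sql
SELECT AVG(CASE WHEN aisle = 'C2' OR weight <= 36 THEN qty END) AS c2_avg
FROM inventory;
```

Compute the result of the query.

420.8

bin=K48: ✓ → 753
bin=K15: ✓ → 160
bin=K25: ✓ → 698
bin=K94: ✓ → 76
bin=K55: ✓ → 153
bin=K54: ✓ → 502
bin=K62: ✓ → 487
bin=K83: ✓ → 767
bin=K80: ✗
bin=K22: ✓ → 60
bin=K35: ✗
bin=K51: ✓ → 552
c2_avg = (753 + 160 + 698 + 76 + 153 + 502 + 487 + 767 + 60 + 552) / 10 = 420.8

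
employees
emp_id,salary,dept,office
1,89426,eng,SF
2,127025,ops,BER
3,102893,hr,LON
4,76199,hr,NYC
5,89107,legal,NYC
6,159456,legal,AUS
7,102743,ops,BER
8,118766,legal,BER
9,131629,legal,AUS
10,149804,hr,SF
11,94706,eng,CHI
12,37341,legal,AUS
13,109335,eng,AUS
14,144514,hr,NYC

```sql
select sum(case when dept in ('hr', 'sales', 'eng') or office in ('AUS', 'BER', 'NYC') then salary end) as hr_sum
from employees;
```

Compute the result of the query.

emp_id=1: ✓ → 89426
emp_id=2: ✓ → 127025
emp_id=3: ✓ → 102893
emp_id=4: ✓ → 76199
emp_id=5: ✓ → 89107
emp_id=6: ✓ → 159456
emp_id=7: ✓ → 102743
emp_id=8: ✓ → 118766
emp_id=9: ✓ → 131629
emp_id=10: ✓ → 149804
emp_id=11: ✓ → 94706
emp_id=12: ✓ → 37341
emp_id=13: ✓ → 109335
emp_id=14: ✓ → 144514
hr_sum = 89426 + 127025 + 102893 + 76199 + 89107 + 159456 + 102743 + 118766 + 131629 + 149804 + 94706 + 37341 + 109335 + 144514 = 1532944

1532944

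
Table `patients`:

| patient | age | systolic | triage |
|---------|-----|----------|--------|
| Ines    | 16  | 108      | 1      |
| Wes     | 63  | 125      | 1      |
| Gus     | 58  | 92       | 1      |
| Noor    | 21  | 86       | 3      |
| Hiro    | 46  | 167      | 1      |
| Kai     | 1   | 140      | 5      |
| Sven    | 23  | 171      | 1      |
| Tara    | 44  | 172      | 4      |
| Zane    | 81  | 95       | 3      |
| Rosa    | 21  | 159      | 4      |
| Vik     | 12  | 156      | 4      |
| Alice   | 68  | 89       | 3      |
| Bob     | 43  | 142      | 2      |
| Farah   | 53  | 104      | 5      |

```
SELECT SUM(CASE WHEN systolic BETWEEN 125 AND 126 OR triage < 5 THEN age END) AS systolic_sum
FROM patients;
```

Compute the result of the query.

496

patient=Ines: ✓ → 16
patient=Wes: ✓ → 63
patient=Gus: ✓ → 58
patient=Noor: ✓ → 21
patient=Hiro: ✓ → 46
patient=Kai: ✗
patient=Sven: ✓ → 23
patient=Tara: ✓ → 44
patient=Zane: ✓ → 81
patient=Rosa: ✓ → 21
patient=Vik: ✓ → 12
patient=Alice: ✓ → 68
patient=Bob: ✓ → 43
patient=Farah: ✗
systolic_sum = 16 + 63 + 58 + 21 + 46 + 23 + 44 + 81 + 21 + 12 + 68 + 43 = 496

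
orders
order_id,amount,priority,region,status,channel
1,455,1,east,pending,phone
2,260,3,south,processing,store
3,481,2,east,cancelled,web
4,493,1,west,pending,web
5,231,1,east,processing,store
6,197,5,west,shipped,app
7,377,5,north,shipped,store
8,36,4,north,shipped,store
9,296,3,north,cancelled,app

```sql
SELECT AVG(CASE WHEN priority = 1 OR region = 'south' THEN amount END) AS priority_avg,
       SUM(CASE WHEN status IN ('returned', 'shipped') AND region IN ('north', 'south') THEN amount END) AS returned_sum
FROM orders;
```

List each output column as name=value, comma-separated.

priority_avg=359.75, returned_sum=413

[priority_avg: priority = 1 OR region = 'south']
order_id=1: ✓ → 455
order_id=2: ✓ → 260
order_id=3: ✗
order_id=4: ✓ → 493
order_id=5: ✓ → 231
order_id=6: ✗
order_id=7: ✗
order_id=8: ✗
order_id=9: ✗
priority_avg = (455 + 260 + 493 + 231) / 4 = 359.75
—
[returned_sum: status IN ('returned', 'shipped') AND region IN ('north', 'south')]
order_id=1: ✗
order_id=2: ✗
order_id=3: ✗
order_id=4: ✗
order_id=5: ✗
order_id=6: ✗
order_id=7: ✓ → 377
order_id=8: ✓ → 36
order_id=9: ✗
returned_sum = 377 + 36 = 413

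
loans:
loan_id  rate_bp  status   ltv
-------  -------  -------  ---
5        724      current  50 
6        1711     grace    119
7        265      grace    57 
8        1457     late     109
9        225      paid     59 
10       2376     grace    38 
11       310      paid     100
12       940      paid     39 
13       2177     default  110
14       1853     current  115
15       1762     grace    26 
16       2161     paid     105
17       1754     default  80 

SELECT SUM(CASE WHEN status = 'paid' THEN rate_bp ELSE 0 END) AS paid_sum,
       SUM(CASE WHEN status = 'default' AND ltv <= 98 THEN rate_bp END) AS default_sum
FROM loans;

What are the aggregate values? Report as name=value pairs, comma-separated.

[paid_sum: status = 'paid']
loan_id=5: ✗
loan_id=6: ✗
loan_id=7: ✗
loan_id=8: ✗
loan_id=9: ✓ → 225
loan_id=10: ✗
loan_id=11: ✓ → 310
loan_id=12: ✓ → 940
loan_id=13: ✗
loan_id=14: ✗
loan_id=15: ✗
loan_id=16: ✓ → 2161
loan_id=17: ✗
paid_sum = 225 + 310 + 940 + 2161 = 3636
—
[default_sum: status = 'default' AND ltv <= 98]
loan_id=5: ✗
loan_id=6: ✗
loan_id=7: ✗
loan_id=8: ✗
loan_id=9: ✗
loan_id=10: ✗
loan_id=11: ✗
loan_id=12: ✗
loan_id=13: ✗
loan_id=14: ✗
loan_id=15: ✗
loan_id=16: ✗
loan_id=17: ✓ → 1754
default_sum = 1754

paid_sum=3636, default_sum=1754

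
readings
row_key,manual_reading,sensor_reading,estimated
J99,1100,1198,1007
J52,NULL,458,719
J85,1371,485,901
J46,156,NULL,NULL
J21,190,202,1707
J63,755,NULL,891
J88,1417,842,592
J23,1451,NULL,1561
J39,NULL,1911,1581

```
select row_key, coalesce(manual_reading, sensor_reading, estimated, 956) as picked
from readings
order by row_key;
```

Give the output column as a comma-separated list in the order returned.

row_key=J21: manual_reading=190 → 190
row_key=J23: manual_reading=1451 → 1451
row_key=J39: manual_reading=NULL, sensor_reading=1911 → 1911
row_key=J46: manual_reading=156 → 156
row_key=J52: manual_reading=NULL, sensor_reading=458 → 458
row_key=J63: manual_reading=755 → 755
row_key=J85: manual_reading=1371 → 1371
row_key=J88: manual_reading=1417 → 1417
row_key=J99: manual_reading=1100 → 1100

190, 1451, 1911, 156, 458, 755, 1371, 1417, 1100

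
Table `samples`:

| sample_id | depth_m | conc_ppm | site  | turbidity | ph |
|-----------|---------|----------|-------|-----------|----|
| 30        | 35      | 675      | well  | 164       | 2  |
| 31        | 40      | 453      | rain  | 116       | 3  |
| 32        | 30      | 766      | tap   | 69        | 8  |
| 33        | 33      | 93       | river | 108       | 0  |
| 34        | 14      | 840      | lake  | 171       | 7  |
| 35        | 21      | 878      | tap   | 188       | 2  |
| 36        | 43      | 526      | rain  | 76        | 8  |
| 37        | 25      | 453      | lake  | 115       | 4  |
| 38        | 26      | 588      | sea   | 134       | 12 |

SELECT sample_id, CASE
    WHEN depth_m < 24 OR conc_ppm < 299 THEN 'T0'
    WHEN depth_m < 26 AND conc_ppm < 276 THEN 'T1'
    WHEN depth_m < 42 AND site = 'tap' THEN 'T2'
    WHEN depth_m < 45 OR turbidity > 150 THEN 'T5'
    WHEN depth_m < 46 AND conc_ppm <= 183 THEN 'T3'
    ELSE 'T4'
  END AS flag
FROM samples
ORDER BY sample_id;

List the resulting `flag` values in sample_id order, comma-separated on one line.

sample_id=30: depth_m < 45 OR turbidity > 150 → T5
sample_id=31: depth_m < 45 OR turbidity > 150 → T5
sample_id=32: depth_m < 42 AND site = 'tap' → T2
sample_id=33: depth_m < 24 OR conc_ppm < 299 → T0
sample_id=34: depth_m < 24 OR conc_ppm < 299 → T0
sample_id=35: depth_m < 24 OR conc_ppm < 299 → T0
sample_id=36: depth_m < 45 OR turbidity > 150 → T5
sample_id=37: depth_m < 45 OR turbidity > 150 → T5
sample_id=38: depth_m < 45 OR turbidity > 150 → T5

T5, T5, T2, T0, T0, T0, T5, T5, T5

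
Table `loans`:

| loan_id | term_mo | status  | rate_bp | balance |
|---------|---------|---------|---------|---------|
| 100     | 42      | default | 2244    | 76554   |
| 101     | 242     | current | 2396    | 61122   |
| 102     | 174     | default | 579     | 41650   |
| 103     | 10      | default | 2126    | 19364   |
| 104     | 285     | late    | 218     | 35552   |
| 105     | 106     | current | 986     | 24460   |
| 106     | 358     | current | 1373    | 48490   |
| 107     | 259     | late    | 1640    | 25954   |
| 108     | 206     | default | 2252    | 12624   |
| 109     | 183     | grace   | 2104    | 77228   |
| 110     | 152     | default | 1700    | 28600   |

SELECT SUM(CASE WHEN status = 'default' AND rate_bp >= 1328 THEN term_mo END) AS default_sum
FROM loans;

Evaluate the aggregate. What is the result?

loan_id=100: ✓ → 42
loan_id=101: ✗
loan_id=102: ✗
loan_id=103: ✓ → 10
loan_id=104: ✗
loan_id=105: ✗
loan_id=106: ✗
loan_id=107: ✗
loan_id=108: ✓ → 206
loan_id=109: ✗
loan_id=110: ✓ → 152
default_sum = 42 + 10 + 206 + 152 = 410

410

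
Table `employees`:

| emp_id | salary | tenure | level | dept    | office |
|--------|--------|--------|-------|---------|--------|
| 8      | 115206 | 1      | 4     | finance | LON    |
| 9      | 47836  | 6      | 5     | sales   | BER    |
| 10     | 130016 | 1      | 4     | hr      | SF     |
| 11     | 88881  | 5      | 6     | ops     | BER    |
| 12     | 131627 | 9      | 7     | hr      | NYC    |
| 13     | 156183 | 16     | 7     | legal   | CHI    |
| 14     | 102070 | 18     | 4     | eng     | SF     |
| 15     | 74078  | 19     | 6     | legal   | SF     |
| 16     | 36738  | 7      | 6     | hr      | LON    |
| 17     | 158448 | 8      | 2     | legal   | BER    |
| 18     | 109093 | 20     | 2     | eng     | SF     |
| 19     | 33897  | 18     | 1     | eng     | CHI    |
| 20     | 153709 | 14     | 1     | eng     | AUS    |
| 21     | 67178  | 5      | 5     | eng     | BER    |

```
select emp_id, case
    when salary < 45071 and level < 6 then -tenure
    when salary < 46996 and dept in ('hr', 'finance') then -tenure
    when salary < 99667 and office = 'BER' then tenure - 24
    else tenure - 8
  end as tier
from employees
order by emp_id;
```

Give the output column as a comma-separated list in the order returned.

emp_id=8: ELSE → -7
emp_id=9: salary < 99667 and office = 'BER' → -18
emp_id=10: ELSE → -7
emp_id=11: salary < 99667 and office = 'BER' → -19
emp_id=12: ELSE → 1
emp_id=13: ELSE → 8
emp_id=14: ELSE → 10
emp_id=15: ELSE → 11
emp_id=16: salary < 46996 and dept in ('hr', 'finance') → -7
emp_id=17: ELSE → 0
emp_id=18: ELSE → 12
emp_id=19: salary < 45071 and level < 6 → -18
emp_id=20: ELSE → 6
emp_id=21: salary < 99667 and office = 'BER' → -19

-7, -18, -7, -19, 1, 8, 10, 11, -7, 0, 12, -18, 6, -19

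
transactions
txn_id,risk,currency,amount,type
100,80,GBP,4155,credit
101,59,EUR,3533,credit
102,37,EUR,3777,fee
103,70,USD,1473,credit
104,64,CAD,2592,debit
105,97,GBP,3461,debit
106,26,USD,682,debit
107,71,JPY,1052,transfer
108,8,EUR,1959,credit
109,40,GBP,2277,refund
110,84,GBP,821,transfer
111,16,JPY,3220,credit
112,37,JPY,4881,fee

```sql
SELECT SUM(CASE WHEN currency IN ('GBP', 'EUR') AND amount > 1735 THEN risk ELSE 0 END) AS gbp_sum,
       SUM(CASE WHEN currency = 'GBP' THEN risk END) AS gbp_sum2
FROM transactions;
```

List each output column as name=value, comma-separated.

gbp_sum=321, gbp_sum2=301

[gbp_sum: currency IN ('GBP', 'EUR') AND amount > 1735]
txn_id=100: ✓ → 80
txn_id=101: ✓ → 59
txn_id=102: ✓ → 37
txn_id=103: ✗
txn_id=104: ✗
txn_id=105: ✓ → 97
txn_id=106: ✗
txn_id=107: ✗
txn_id=108: ✓ → 8
txn_id=109: ✓ → 40
txn_id=110: ✗
txn_id=111: ✗
txn_id=112: ✗
gbp_sum = 80 + 59 + 37 + 97 + 8 + 40 = 321
—
[gbp_sum2: currency = 'GBP']
txn_id=100: ✓ → 80
txn_id=101: ✗
txn_id=102: ✗
txn_id=103: ✗
txn_id=104: ✗
txn_id=105: ✓ → 97
txn_id=106: ✗
txn_id=107: ✗
txn_id=108: ✗
txn_id=109: ✓ → 40
txn_id=110: ✓ → 84
txn_id=111: ✗
txn_id=112: ✗
gbp_sum2 = 80 + 97 + 40 + 84 = 301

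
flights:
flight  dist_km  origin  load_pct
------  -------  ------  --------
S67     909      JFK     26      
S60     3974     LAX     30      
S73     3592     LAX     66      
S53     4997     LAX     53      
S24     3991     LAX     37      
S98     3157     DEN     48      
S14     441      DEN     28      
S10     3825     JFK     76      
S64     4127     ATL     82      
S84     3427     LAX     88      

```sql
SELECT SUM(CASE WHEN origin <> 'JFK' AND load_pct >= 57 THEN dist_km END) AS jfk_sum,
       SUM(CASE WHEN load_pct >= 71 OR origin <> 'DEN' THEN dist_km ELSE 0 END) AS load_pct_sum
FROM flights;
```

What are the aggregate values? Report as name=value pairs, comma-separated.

jfk_sum=11146, load_pct_sum=28842

[jfk_sum: origin <> 'JFK' AND load_pct >= 57]
flight=S67: ✗
flight=S60: ✗
flight=S73: ✓ → 3592
flight=S53: ✗
flight=S24: ✗
flight=S98: ✗
flight=S14: ✗
flight=S10: ✗
flight=S64: ✓ → 4127
flight=S84: ✓ → 3427
jfk_sum = 3592 + 4127 + 3427 = 11146
—
[load_pct_sum: load_pct >= 71 OR origin <> 'DEN']
flight=S67: ✓ → 909
flight=S60: ✓ → 3974
flight=S73: ✓ → 3592
flight=S53: ✓ → 4997
flight=S24: ✓ → 3991
flight=S98: ✗
flight=S14: ✗
flight=S10: ✓ → 3825
flight=S64: ✓ → 4127
flight=S84: ✓ → 3427
load_pct_sum = 909 + 3974 + 3592 + 4997 + 3991 + 3825 + 4127 + 3427 = 28842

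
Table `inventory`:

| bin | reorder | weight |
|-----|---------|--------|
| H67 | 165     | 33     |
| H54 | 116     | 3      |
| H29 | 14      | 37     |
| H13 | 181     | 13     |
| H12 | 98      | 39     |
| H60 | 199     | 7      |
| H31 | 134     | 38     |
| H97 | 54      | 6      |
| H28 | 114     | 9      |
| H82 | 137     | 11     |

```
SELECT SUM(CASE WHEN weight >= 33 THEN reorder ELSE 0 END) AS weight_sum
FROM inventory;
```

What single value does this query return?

bin=H67: ✓ → 165
bin=H54: ✗
bin=H29: ✓ → 14
bin=H13: ✗
bin=H12: ✓ → 98
bin=H60: ✗
bin=H31: ✓ → 134
bin=H97: ✗
bin=H28: ✗
bin=H82: ✗
weight_sum = 165 + 14 + 98 + 134 = 411

411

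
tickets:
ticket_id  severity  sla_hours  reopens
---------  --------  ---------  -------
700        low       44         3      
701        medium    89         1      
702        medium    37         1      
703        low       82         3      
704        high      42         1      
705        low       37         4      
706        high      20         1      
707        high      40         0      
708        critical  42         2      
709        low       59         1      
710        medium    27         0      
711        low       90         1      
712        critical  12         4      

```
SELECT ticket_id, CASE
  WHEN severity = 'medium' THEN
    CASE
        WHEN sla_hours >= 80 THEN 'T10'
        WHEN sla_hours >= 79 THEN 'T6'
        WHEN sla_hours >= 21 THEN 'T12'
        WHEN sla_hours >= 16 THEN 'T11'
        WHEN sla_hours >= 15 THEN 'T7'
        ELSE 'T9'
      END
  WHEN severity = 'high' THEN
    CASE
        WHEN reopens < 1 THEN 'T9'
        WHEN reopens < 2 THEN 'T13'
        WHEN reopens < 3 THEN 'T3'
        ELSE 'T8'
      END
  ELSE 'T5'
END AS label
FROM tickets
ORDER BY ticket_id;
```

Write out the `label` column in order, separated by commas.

T5, T10, T12, T5, T13, T5, T13, T9, T5, T5, T12, T5, T5

ticket_id=700: severity='low' → outer ELSE → T5
ticket_id=701: severity='medium' → inner[sla_hours >= 80] → T10
ticket_id=702: severity='medium' → inner[sla_hours >= 21] → T12
ticket_id=703: severity='low' → outer ELSE → T5
ticket_id=704: severity='high' → inner[reopens < 2] → T13
ticket_id=705: severity='low' → outer ELSE → T5
ticket_id=706: severity='high' → inner[reopens < 2] → T13
ticket_id=707: severity='high' → inner[reopens < 1] → T9
ticket_id=708: severity='critical' → outer ELSE → T5
ticket_id=709: severity='low' → outer ELSE → T5
ticket_id=710: severity='medium' → inner[sla_hours >= 21] → T12
ticket_id=711: severity='low' → outer ELSE → T5
ticket_id=712: severity='critical' → outer ELSE → T5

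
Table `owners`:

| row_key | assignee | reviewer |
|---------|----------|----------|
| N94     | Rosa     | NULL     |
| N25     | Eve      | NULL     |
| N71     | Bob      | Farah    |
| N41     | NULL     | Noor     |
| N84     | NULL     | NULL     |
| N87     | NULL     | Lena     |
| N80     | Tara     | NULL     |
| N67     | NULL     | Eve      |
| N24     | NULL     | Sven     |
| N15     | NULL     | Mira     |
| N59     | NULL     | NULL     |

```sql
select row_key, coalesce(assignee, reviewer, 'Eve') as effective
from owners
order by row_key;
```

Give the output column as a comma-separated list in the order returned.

Mira, Sven, Eve, Noor, Eve, Eve, Bob, Tara, Eve, Lena, Rosa

row_key=N15: assignee=NULL, reviewer=Mira → Mira
row_key=N24: assignee=NULL, reviewer=Sven → Sven
row_key=N25: assignee=Eve → Eve
row_key=N41: assignee=NULL, reviewer=Noor → Noor
row_key=N59: assignee=NULL, reviewer=NULL, → literal Eve → Eve
row_key=N67: assignee=NULL, reviewer=Eve → Eve
row_key=N71: assignee=Bob → Bob
row_key=N80: assignee=Tara → Tara
row_key=N84: assignee=NULL, reviewer=NULL, → literal Eve → Eve
row_key=N87: assignee=NULL, reviewer=Lena → Lena
row_key=N94: assignee=Rosa → Rosa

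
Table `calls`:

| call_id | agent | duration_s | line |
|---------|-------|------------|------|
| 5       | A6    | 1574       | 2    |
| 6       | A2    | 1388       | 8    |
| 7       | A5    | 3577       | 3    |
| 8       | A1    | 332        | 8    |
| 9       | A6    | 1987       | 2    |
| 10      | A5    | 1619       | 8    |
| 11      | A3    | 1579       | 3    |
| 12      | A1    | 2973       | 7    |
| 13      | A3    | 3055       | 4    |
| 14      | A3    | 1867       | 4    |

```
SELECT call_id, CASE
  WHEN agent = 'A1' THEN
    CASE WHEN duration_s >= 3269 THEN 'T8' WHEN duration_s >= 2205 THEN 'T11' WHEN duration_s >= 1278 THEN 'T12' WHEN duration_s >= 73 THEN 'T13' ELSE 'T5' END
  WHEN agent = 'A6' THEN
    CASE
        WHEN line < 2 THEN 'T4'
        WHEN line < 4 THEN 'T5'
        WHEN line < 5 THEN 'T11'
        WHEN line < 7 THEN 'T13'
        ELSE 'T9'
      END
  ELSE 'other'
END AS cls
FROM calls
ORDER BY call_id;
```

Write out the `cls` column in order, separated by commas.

call_id=5: agent='A6' → inner[line < 4] → T5
call_id=6: agent='A2' → outer ELSE → other
call_id=7: agent='A5' → outer ELSE → other
call_id=8: agent='A1' → inner[duration_s >= 73] → T13
call_id=9: agent='A6' → inner[line < 4] → T5
call_id=10: agent='A5' → outer ELSE → other
call_id=11: agent='A3' → outer ELSE → other
call_id=12: agent='A1' → inner[duration_s >= 2205] → T11
call_id=13: agent='A3' → outer ELSE → other
call_id=14: agent='A3' → outer ELSE → other

T5, other, other, T13, T5, other, other, T11, other, other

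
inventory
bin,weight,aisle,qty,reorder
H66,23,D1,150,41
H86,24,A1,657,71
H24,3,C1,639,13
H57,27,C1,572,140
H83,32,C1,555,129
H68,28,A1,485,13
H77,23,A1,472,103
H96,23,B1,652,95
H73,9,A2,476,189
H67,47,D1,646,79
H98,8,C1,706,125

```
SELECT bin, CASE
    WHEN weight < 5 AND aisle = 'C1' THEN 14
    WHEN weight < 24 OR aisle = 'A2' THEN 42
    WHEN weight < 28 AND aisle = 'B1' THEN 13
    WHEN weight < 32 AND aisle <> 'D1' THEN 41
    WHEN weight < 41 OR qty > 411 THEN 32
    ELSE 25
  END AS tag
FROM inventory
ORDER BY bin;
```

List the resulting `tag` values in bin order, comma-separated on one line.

bin=H24: weight < 5 AND aisle = 'C1' → 14
bin=H57: weight < 32 AND aisle <> 'D1' → 41
bin=H66: weight < 24 OR aisle = 'A2' → 42
bin=H67: weight < 41 OR qty > 411 → 32
bin=H68: weight < 32 AND aisle <> 'D1' → 41
bin=H73: weight < 24 OR aisle = 'A2' → 42
bin=H77: weight < 24 OR aisle = 'A2' → 42
bin=H83: weight < 41 OR qty > 411 → 32
bin=H86: weight < 32 AND aisle <> 'D1' → 41
bin=H96: weight < 24 OR aisle = 'A2' → 42
bin=H98: weight < 24 OR aisle = 'A2' → 42

14, 41, 42, 32, 41, 42, 42, 32, 41, 42, 42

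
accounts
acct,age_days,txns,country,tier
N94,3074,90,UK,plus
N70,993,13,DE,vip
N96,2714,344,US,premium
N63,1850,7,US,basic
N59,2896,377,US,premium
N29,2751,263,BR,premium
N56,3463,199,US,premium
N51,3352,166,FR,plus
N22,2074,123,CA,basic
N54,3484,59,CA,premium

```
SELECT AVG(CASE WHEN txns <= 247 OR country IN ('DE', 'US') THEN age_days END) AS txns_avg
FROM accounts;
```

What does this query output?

acct=N94: ✓ → 3074
acct=N70: ✓ → 993
acct=N96: ✓ → 2714
acct=N63: ✓ → 1850
acct=N59: ✓ → 2896
acct=N29: ✗
acct=N56: ✓ → 3463
acct=N51: ✓ → 3352
acct=N22: ✓ → 2074
acct=N54: ✓ → 3484
txns_avg = (3074 + 993 + 2714 + 1850 + 2896 + 3463 + 3352 + 2074 + 3484) / 9 = 2655.5555555556

2655.5555555556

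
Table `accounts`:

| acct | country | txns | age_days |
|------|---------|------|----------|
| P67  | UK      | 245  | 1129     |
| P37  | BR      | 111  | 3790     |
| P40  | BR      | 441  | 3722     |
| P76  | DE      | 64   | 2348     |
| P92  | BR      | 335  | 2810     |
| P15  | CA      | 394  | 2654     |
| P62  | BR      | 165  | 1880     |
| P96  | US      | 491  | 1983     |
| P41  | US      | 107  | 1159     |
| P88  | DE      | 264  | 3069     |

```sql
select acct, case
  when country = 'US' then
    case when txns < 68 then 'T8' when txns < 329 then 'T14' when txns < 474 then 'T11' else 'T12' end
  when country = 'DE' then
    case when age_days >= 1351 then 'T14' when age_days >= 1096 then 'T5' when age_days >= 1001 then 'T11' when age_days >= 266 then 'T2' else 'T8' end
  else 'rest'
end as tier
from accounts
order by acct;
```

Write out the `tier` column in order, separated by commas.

rest, rest, rest, T14, rest, rest, T14, T14, rest, T12

acct=P15: country='CA' → outer ELSE → rest
acct=P37: country='BR' → outer ELSE → rest
acct=P40: country='BR' → outer ELSE → rest
acct=P41: country='US' → inner[txns < 329] → T14
acct=P62: country='BR' → outer ELSE → rest
acct=P67: country='UK' → outer ELSE → rest
acct=P76: country='DE' → inner[age_days >= 1351] → T14
acct=P88: country='DE' → inner[age_days >= 1351] → T14
acct=P92: country='BR' → outer ELSE → rest
acct=P96: country='US' → inner[ELSE] → T12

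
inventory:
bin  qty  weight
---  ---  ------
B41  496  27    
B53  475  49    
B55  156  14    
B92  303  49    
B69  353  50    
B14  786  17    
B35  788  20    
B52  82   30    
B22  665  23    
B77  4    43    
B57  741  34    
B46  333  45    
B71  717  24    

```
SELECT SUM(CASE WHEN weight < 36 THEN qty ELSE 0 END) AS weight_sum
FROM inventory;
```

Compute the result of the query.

bin=B41: ✓ → 496
bin=B53: ✗
bin=B55: ✓ → 156
bin=B92: ✗
bin=B69: ✗
bin=B14: ✓ → 786
bin=B35: ✓ → 788
bin=B52: ✓ → 82
bin=B22: ✓ → 665
bin=B77: ✗
bin=B57: ✓ → 741
bin=B46: ✗
bin=B71: ✓ → 717
weight_sum = 496 + 156 + 786 + 788 + 82 + 665 + 741 + 717 = 4431

4431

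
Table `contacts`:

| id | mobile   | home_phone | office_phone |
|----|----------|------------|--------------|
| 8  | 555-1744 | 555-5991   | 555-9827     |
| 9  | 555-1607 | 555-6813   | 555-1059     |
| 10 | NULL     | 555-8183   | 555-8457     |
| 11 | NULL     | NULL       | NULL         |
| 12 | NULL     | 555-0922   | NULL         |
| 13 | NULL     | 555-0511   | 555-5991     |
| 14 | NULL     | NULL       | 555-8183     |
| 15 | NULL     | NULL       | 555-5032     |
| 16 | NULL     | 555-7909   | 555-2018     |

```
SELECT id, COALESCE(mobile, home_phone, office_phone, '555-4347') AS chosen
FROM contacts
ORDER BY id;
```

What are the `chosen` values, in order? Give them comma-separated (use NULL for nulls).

id=8: mobile=555-1744 → 555-1744
id=9: mobile=555-1607 → 555-1607
id=10: mobile=NULL, home_phone=555-8183 → 555-8183
id=11: mobile=NULL, home_phone=NULL, office_phone=NULL, → literal 555-4347 → 555-4347
id=12: mobile=NULL, home_phone=555-0922 → 555-0922
id=13: mobile=NULL, home_phone=555-0511 → 555-0511
id=14: mobile=NULL, home_phone=NULL, office_phone=555-8183 → 555-8183
id=15: mobile=NULL, home_phone=NULL, office_phone=555-5032 → 555-5032
id=16: mobile=NULL, home_phone=555-7909 → 555-7909

555-1744, 555-1607, 555-8183, 555-4347, 555-0922, 555-0511, 555-8183, 555-5032, 555-7909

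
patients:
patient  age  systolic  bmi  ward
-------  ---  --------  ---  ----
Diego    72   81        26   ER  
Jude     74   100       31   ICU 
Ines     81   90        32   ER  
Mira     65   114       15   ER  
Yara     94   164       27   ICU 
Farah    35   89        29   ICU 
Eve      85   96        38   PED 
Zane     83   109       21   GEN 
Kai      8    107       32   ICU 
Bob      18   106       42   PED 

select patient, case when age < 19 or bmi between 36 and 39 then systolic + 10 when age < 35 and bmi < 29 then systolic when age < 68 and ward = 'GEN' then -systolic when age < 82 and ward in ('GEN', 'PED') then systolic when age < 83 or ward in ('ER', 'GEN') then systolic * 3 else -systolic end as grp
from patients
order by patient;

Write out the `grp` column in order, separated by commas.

116, 243, 106, 267, 270, 300, 117, 342, -164, 327

patient=Bob: age < 19 or bmi between 36 and 39 → 116
patient=Diego: age < 83 or ward in ('ER', 'GEN') → 243
patient=Eve: age < 19 or bmi between 36 and 39 → 106
patient=Farah: age < 83 or ward in ('ER', 'GEN') → 267
patient=Ines: age < 83 or ward in ('ER', 'GEN') → 270
patient=Jude: age < 83 or ward in ('ER', 'GEN') → 300
patient=Kai: age < 19 or bmi between 36 and 39 → 117
patient=Mira: age < 83 or ward in ('ER', 'GEN') → 342
patient=Yara: ELSE → -164
patient=Zane: age < 83 or ward in ('ER', 'GEN') → 327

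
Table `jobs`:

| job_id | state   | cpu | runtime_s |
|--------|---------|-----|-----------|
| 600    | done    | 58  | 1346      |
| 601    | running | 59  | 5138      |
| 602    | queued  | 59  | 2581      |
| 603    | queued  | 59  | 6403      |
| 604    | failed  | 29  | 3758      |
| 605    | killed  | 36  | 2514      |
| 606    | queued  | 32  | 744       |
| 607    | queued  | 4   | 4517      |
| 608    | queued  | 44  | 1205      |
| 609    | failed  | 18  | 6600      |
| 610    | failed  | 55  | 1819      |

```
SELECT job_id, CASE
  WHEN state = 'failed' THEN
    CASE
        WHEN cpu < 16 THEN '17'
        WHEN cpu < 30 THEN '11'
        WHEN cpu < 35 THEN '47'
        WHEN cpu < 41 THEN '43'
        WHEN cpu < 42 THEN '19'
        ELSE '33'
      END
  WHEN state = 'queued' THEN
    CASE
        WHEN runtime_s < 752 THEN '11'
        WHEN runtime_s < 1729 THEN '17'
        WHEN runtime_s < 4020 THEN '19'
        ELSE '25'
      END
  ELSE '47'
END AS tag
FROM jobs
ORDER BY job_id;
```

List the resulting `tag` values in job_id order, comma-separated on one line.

job_id=600: state='done' → outer ELSE → 47
job_id=601: state='running' → outer ELSE → 47
job_id=602: state='queued' → inner[runtime_s < 4020] → 19
job_id=603: state='queued' → inner[ELSE] → 25
job_id=604: state='failed' → inner[cpu < 30] → 11
job_id=605: state='killed' → outer ELSE → 47
job_id=606: state='queued' → inner[runtime_s < 752] → 11
job_id=607: state='queued' → inner[ELSE] → 25
job_id=608: state='queued' → inner[runtime_s < 1729] → 17
job_id=609: state='failed' → inner[cpu < 30] → 11
job_id=610: state='failed' → inner[ELSE] → 33

47, 47, 19, 25, 11, 47, 11, 25, 17, 11, 33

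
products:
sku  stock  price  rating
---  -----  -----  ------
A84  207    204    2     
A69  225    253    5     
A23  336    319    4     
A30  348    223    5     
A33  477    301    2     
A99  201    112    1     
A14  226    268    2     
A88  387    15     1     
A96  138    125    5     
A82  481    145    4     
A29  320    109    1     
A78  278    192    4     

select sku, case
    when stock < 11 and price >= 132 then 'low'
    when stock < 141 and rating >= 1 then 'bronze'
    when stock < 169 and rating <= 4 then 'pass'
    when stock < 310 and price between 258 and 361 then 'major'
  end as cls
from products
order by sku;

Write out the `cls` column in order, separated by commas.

sku=A14: stock < 310 and price between 258 and 361 → major
sku=A23: (no match → NULL) → NULL
sku=A29: (no match → NULL) → NULL
sku=A30: (no match → NULL) → NULL
sku=A33: (no match → NULL) → NULL
sku=A69: (no match → NULL) → NULL
sku=A78: (no match → NULL) → NULL
sku=A82: (no match → NULL) → NULL
sku=A84: (no match → NULL) → NULL
sku=A88: (no match → NULL) → NULL
sku=A96: stock < 141 and rating >= 1 → bronze
sku=A99: (no match → NULL) → NULL

major, NULL, NULL, NULL, NULL, NULL, NULL, NULL, NULL, NULL, bronze, NULL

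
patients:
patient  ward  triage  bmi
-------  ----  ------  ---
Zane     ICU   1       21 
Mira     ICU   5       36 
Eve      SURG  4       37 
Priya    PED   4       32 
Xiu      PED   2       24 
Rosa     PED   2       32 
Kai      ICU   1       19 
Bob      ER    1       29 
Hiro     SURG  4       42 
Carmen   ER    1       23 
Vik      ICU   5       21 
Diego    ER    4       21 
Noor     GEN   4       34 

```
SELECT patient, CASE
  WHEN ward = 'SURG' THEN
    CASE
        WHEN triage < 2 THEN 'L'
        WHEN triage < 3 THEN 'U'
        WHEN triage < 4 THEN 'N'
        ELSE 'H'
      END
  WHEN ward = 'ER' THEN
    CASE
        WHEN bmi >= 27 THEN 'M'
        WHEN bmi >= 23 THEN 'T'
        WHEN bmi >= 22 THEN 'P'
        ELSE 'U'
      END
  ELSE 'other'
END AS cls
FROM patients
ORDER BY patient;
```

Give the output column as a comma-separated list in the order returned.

patient=Bob: ward='ER' → inner[bmi >= 27] → M
patient=Carmen: ward='ER' → inner[bmi >= 23] → T
patient=Diego: ward='ER' → inner[ELSE] → U
patient=Eve: ward='SURG' → inner[ELSE] → H
patient=Hiro: ward='SURG' → inner[ELSE] → H
patient=Kai: ward='ICU' → outer ELSE → other
patient=Mira: ward='ICU' → outer ELSE → other
patient=Noor: ward='GEN' → outer ELSE → other
patient=Priya: ward='PED' → outer ELSE → other
patient=Rosa: ward='PED' → outer ELSE → other
patient=Vik: ward='ICU' → outer ELSE → other
patient=Xiu: ward='PED' → outer ELSE → other
patient=Zane: ward='ICU' → outer ELSE → other

M, T, U, H, H, other, other, other, other, other, other, other, other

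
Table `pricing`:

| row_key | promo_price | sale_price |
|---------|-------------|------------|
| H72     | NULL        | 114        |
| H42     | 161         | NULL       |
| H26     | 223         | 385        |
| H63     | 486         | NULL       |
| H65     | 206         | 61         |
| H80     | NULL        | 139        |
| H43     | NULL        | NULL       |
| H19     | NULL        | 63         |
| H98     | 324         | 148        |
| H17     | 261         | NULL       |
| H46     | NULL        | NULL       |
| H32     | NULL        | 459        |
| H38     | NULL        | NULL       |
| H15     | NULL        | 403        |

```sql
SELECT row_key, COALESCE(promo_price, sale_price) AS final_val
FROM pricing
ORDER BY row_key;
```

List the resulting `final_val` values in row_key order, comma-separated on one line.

row_key=H15: promo_price=NULL, sale_price=403 → 403
row_key=H17: promo_price=261 → 261
row_key=H19: promo_price=NULL, sale_price=63 → 63
row_key=H26: promo_price=223 → 223
row_key=H32: promo_price=NULL, sale_price=459 → 459
row_key=H38: promo_price=NULL, sale_price=NULL (all NULL) → NULL
row_key=H42: promo_price=161 → 161
row_key=H43: promo_price=NULL, sale_price=NULL (all NULL) → NULL
row_key=H46: promo_price=NULL, sale_price=NULL (all NULL) → NULL
row_key=H63: promo_price=486 → 486
row_key=H65: promo_price=206 → 206
row_key=H72: promo_price=NULL, sale_price=114 → 114
row_key=H80: promo_price=NULL, sale_price=139 → 139
row_key=H98: promo_price=324 → 324

403, 261, 63, 223, 459, NULL, 161, NULL, NULL, 486, 206, 114, 139, 324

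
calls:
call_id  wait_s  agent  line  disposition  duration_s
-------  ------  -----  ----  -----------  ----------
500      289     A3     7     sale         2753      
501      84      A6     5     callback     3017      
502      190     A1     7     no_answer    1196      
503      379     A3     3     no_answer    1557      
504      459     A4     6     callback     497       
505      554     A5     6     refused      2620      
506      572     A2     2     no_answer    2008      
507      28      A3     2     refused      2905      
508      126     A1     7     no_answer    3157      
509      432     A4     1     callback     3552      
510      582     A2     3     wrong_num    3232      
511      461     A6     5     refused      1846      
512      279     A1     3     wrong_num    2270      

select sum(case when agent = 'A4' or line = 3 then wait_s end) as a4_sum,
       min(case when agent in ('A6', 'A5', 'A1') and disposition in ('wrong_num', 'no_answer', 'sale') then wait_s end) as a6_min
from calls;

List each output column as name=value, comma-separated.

a4_sum=2131, a6_min=126

[a4_sum: agent = 'A4' or line = 3]
call_id=500: ✗
call_id=501: ✗
call_id=502: ✗
call_id=503: ✓ → 379
call_id=504: ✓ → 459
call_id=505: ✗
call_id=506: ✗
call_id=507: ✗
call_id=508: ✗
call_id=509: ✓ → 432
call_id=510: ✓ → 582
call_id=511: ✗
call_id=512: ✓ → 279
a4_sum = 379 + 459 + 432 + 582 + 279 = 2131
—
[a6_min: agent in ('A6', 'A5', 'A1') and disposition in ('wrong_num', 'no_answer', 'sale')]
call_id=500: ✗
call_id=501: ✗
call_id=502: ✓ → 190
call_id=503: ✗
call_id=504: ✗
call_id=505: ✗
call_id=506: ✗
call_id=507: ✗
call_id=508: ✓ → 126
call_id=509: ✗
call_id=510: ✗
call_id=511: ✗
call_id=512: ✓ → 279
a6_min = MIN(190, 126, 279) = 126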